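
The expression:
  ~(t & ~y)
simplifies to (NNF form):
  y | ~t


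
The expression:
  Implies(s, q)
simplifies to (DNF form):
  q | ~s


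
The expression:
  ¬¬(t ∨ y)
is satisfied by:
  {y: True, t: True}
  {y: True, t: False}
  {t: True, y: False}


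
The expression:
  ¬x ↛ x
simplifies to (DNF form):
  True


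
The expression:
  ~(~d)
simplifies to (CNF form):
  d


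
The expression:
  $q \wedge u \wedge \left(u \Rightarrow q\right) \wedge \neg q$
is never true.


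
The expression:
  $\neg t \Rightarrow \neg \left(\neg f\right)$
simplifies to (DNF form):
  $f \vee t$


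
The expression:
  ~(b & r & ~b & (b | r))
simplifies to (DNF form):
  True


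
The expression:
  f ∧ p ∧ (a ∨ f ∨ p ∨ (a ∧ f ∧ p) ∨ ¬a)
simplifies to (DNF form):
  f ∧ p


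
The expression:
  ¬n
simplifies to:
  ¬n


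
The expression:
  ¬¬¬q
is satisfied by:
  {q: False}


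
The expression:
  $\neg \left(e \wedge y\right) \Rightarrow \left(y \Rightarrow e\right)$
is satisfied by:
  {e: True, y: False}
  {y: False, e: False}
  {y: True, e: True}


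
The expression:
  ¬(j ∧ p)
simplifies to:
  ¬j ∨ ¬p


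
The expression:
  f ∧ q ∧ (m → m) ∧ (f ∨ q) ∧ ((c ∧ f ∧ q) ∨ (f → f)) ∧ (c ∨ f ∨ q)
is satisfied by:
  {f: True, q: True}


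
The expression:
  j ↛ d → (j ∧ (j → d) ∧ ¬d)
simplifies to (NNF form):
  d ∨ ¬j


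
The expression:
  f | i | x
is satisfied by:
  {i: True, x: True, f: True}
  {i: True, x: True, f: False}
  {i: True, f: True, x: False}
  {i: True, f: False, x: False}
  {x: True, f: True, i: False}
  {x: True, f: False, i: False}
  {f: True, x: False, i: False}


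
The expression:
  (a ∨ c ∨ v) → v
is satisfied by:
  {v: True, c: False, a: False}
  {a: True, v: True, c: False}
  {v: True, c: True, a: False}
  {a: True, v: True, c: True}
  {a: False, c: False, v: False}


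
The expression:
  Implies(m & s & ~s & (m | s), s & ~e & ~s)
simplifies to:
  True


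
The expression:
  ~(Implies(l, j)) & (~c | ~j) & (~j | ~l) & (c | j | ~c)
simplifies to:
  l & ~j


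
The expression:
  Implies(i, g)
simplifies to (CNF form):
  g | ~i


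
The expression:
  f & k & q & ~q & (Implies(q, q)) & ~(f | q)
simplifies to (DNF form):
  False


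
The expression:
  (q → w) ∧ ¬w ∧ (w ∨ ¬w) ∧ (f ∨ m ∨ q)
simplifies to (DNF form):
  (f ∧ ¬q ∧ ¬w) ∨ (m ∧ ¬q ∧ ¬w)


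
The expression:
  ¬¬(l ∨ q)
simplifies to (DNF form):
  l ∨ q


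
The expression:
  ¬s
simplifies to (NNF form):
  ¬s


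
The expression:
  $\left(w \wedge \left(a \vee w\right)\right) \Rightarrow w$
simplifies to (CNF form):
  $\text{True}$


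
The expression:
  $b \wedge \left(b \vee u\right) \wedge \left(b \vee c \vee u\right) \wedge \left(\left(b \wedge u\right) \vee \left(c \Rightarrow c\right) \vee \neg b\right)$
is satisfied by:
  {b: True}


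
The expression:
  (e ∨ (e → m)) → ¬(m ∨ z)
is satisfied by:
  {z: False, m: False}


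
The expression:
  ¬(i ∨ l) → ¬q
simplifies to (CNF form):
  i ∨ l ∨ ¬q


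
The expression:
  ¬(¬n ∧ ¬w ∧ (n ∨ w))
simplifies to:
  True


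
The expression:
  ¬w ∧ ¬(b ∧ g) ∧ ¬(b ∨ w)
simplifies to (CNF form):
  ¬b ∧ ¬w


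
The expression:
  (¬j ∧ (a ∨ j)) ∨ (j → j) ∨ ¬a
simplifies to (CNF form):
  True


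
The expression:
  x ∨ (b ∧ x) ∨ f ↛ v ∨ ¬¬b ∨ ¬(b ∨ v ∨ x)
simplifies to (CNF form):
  b ∨ x ∨ ¬v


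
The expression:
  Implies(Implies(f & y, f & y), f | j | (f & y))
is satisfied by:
  {f: True, j: True}
  {f: True, j: False}
  {j: True, f: False}


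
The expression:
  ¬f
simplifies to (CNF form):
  ¬f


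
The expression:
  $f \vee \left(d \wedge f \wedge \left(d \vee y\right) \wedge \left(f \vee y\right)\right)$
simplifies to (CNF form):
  $f$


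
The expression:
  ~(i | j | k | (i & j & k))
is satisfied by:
  {i: False, j: False, k: False}


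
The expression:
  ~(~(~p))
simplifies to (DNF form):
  ~p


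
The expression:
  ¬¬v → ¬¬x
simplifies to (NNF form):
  x ∨ ¬v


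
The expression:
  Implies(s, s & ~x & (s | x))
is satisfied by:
  {s: False, x: False}
  {x: True, s: False}
  {s: True, x: False}


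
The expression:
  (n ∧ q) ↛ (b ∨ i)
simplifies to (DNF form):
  n ∧ q ∧ ¬b ∧ ¬i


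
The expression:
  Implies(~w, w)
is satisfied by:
  {w: True}


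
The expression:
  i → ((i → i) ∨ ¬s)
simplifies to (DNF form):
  True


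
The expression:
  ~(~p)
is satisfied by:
  {p: True}


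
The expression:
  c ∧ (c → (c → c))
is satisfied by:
  {c: True}


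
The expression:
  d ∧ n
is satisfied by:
  {d: True, n: True}


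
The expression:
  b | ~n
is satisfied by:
  {b: True, n: False}
  {n: False, b: False}
  {n: True, b: True}


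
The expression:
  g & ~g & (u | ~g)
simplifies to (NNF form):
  False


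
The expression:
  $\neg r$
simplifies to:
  $\neg r$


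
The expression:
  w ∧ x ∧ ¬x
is never true.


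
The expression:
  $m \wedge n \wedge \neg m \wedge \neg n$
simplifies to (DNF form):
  $\text{False}$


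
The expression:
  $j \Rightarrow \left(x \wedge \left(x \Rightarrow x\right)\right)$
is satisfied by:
  {x: True, j: False}
  {j: False, x: False}
  {j: True, x: True}


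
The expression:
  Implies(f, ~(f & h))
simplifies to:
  ~f | ~h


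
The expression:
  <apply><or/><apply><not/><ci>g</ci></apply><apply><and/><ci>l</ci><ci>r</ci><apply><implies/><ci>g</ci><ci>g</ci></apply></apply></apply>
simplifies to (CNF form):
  <apply><and/><apply><or/><ci>l</ci><apply><not/><ci>g</ci></apply></apply><apply><or/><ci>r</ci><apply><not/><ci>g</ci></apply></apply></apply>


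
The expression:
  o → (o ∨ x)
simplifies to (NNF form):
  True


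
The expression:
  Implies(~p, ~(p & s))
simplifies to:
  True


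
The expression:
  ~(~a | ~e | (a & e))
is never true.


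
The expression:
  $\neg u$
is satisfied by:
  {u: False}


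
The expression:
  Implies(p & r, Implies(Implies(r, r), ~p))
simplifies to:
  ~p | ~r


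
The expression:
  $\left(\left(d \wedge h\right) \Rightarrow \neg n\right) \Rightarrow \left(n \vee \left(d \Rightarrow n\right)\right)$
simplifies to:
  $n \vee \neg d$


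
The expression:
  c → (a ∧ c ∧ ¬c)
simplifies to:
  ¬c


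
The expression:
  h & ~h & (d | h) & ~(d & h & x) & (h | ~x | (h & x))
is never true.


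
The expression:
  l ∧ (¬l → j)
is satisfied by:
  {l: True}


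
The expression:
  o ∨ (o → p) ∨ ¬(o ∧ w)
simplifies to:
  True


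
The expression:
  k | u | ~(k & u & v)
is always true.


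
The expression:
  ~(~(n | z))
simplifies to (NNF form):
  n | z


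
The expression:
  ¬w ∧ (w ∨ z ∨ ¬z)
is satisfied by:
  {w: False}


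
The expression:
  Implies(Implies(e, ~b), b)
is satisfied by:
  {b: True}


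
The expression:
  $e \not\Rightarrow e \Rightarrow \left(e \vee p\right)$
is always true.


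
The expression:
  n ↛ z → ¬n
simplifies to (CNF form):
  z ∨ ¬n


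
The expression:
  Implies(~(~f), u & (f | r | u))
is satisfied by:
  {u: True, f: False}
  {f: False, u: False}
  {f: True, u: True}


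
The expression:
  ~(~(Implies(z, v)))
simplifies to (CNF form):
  v | ~z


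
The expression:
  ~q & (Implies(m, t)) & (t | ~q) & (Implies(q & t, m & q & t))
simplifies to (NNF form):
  ~q & (t | ~m)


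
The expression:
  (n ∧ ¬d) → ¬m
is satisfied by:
  {d: True, m: False, n: False}
  {m: False, n: False, d: False}
  {d: True, n: True, m: False}
  {n: True, m: False, d: False}
  {d: True, m: True, n: False}
  {m: True, d: False, n: False}
  {d: True, n: True, m: True}


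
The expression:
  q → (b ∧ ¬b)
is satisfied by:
  {q: False}


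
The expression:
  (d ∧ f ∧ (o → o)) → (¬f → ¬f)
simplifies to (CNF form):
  True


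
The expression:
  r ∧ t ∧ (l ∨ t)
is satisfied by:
  {t: True, r: True}


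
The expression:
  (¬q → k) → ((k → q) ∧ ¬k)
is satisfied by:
  {k: False}


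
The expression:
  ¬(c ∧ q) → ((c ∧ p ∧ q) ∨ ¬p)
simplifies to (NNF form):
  (c ∧ q) ∨ ¬p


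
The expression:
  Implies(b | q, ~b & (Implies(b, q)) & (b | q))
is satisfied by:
  {b: False}


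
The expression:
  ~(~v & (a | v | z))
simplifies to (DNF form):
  v | (~a & ~z)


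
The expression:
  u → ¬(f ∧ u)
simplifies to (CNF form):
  ¬f ∨ ¬u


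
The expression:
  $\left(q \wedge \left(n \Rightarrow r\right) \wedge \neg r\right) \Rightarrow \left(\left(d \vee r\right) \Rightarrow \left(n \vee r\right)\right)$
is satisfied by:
  {r: True, n: True, q: False, d: False}
  {r: True, q: False, d: False, n: False}
  {n: True, q: False, d: False, r: False}
  {n: False, q: False, d: False, r: False}
  {r: True, d: True, n: True, q: False}
  {r: True, d: True, n: False, q: False}
  {d: True, n: True, r: False, q: False}
  {d: True, r: False, q: False, n: False}
  {n: True, r: True, q: True, d: False}
  {r: True, q: True, n: False, d: False}
  {n: True, q: True, r: False, d: False}
  {q: True, r: False, d: False, n: False}
  {r: True, d: True, q: True, n: True}
  {r: True, d: True, q: True, n: False}
  {d: True, q: True, n: True, r: False}


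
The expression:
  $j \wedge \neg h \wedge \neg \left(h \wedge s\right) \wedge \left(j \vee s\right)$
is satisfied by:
  {j: True, h: False}


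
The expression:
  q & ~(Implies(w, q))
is never true.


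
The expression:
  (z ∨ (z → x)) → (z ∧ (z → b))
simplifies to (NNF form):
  b ∧ z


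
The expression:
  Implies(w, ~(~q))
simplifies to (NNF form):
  q | ~w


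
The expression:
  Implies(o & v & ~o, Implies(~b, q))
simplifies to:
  True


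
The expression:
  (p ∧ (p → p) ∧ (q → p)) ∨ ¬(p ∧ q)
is always true.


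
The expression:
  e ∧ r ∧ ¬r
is never true.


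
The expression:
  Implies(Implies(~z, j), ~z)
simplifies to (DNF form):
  ~z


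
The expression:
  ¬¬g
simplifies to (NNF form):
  g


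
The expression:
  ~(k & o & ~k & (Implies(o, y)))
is always true.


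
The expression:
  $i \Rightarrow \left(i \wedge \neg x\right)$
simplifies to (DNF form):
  $\neg i \vee \neg x$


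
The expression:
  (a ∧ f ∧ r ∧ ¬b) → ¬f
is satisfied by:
  {b: True, a: False, r: False, f: False}
  {f: False, a: False, b: False, r: False}
  {f: True, b: True, a: False, r: False}
  {f: True, a: False, b: False, r: False}
  {r: True, b: True, f: False, a: False}
  {r: True, f: False, a: False, b: False}
  {r: True, f: True, b: True, a: False}
  {r: True, f: True, a: False, b: False}
  {b: True, a: True, r: False, f: False}
  {a: True, r: False, b: False, f: False}
  {f: True, a: True, b: True, r: False}
  {f: True, a: True, r: False, b: False}
  {b: True, a: True, r: True, f: False}
  {a: True, r: True, f: False, b: False}
  {f: True, a: True, r: True, b: True}


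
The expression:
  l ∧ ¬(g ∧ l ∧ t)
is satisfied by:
  {l: True, g: False, t: False}
  {t: True, l: True, g: False}
  {g: True, l: True, t: False}


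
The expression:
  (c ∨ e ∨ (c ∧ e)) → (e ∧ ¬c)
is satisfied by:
  {c: False}


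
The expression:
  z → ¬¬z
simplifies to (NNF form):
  True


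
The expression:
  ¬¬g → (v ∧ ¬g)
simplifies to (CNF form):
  ¬g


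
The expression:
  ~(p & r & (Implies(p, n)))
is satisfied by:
  {p: False, n: False, r: False}
  {r: True, p: False, n: False}
  {n: True, p: False, r: False}
  {r: True, n: True, p: False}
  {p: True, r: False, n: False}
  {r: True, p: True, n: False}
  {n: True, p: True, r: False}


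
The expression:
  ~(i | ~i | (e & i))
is never true.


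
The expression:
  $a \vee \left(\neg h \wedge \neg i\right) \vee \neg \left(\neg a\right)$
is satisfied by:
  {a: True, h: False, i: False}
  {a: True, i: True, h: False}
  {a: True, h: True, i: False}
  {a: True, i: True, h: True}
  {i: False, h: False, a: False}


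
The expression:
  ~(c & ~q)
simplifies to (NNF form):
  q | ~c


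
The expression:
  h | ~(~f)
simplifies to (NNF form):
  f | h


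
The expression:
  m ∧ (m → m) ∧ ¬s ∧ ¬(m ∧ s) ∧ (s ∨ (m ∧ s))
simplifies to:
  False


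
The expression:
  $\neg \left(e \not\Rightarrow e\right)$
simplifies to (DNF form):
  $\text{True}$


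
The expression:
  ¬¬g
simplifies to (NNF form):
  g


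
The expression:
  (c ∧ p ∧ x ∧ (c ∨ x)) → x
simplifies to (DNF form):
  True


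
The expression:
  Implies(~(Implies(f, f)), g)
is always true.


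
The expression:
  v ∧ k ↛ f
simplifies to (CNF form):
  k ∧ v ∧ ¬f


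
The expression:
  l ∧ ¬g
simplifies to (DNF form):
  l ∧ ¬g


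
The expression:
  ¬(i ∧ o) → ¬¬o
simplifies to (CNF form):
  o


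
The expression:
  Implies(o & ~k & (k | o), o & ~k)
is always true.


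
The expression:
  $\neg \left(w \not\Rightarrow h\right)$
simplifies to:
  $h \vee \neg w$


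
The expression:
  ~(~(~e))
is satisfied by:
  {e: False}


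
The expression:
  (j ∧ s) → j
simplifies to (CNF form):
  True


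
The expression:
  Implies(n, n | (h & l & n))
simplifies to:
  True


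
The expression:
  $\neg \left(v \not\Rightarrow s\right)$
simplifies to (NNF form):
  $s \vee \neg v$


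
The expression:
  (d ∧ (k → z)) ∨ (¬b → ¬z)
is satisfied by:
  {b: True, d: True, z: False}
  {b: True, z: False, d: False}
  {d: True, z: False, b: False}
  {d: False, z: False, b: False}
  {b: True, d: True, z: True}
  {b: True, z: True, d: False}
  {d: True, z: True, b: False}


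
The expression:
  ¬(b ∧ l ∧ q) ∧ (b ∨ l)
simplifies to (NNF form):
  (b ∧ ¬l) ∨ (l ∧ ¬b) ∨ (l ∧ ¬q)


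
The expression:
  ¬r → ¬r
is always true.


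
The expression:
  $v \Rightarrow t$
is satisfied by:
  {t: True, v: False}
  {v: False, t: False}
  {v: True, t: True}


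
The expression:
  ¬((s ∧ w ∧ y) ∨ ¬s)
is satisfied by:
  {s: True, w: False, y: False}
  {y: True, s: True, w: False}
  {w: True, s: True, y: False}


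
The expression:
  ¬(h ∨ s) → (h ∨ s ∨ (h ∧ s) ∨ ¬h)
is always true.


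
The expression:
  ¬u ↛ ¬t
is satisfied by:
  {t: True, u: False}


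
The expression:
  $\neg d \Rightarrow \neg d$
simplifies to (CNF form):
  $\text{True}$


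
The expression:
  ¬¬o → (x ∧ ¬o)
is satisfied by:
  {o: False}


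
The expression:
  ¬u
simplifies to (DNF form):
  ¬u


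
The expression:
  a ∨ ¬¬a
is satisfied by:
  {a: True}


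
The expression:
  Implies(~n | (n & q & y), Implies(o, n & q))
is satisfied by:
  {n: True, o: False}
  {o: False, n: False}
  {o: True, n: True}


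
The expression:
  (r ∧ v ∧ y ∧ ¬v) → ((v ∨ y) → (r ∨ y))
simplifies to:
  True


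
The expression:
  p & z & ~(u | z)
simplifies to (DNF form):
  False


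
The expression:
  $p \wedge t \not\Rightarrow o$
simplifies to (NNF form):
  $p \wedge t \wedge \neg o$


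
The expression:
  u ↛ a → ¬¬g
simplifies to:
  a ∨ g ∨ ¬u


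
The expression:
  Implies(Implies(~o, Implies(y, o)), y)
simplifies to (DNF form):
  y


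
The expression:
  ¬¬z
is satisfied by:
  {z: True}


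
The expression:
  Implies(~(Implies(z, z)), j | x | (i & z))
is always true.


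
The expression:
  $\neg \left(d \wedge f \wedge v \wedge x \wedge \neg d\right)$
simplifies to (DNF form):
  $\text{True}$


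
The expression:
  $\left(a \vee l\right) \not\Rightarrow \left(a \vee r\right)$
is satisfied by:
  {l: True, r: False, a: False}


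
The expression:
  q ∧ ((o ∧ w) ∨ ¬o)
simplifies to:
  q ∧ (w ∨ ¬o)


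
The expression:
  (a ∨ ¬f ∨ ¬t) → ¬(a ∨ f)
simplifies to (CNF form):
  ¬a ∧ (t ∨ ¬f)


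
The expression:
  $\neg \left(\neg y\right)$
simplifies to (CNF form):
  $y$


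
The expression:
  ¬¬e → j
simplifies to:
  j ∨ ¬e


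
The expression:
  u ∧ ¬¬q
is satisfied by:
  {u: True, q: True}


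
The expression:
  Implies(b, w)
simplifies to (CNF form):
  w | ~b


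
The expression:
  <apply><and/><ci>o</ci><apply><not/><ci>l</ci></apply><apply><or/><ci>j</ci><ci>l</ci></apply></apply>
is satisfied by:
  {j: True, o: True, l: False}


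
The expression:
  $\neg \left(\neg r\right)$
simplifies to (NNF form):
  $r$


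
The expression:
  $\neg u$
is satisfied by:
  {u: False}


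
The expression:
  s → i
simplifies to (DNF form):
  i ∨ ¬s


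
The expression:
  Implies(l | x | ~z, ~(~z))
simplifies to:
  z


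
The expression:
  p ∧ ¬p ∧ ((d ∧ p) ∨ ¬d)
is never true.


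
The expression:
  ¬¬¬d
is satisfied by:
  {d: False}


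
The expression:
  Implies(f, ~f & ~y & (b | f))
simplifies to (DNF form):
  ~f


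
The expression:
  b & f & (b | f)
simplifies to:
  b & f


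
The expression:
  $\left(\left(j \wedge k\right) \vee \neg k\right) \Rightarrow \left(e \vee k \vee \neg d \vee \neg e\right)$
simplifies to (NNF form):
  $\text{True}$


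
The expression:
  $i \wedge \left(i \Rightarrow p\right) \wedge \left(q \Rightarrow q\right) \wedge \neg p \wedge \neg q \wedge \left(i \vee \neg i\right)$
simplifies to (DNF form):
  $\text{False}$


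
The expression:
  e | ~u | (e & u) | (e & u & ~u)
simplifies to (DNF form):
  e | ~u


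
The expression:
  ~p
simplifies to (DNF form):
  ~p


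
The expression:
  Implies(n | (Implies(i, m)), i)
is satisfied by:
  {i: True}


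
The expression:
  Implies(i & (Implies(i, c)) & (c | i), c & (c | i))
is always true.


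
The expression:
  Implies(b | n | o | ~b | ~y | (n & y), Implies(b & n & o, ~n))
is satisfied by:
  {o: False, n: False, b: False}
  {b: True, o: False, n: False}
  {n: True, o: False, b: False}
  {b: True, n: True, o: False}
  {o: True, b: False, n: False}
  {b: True, o: True, n: False}
  {n: True, o: True, b: False}


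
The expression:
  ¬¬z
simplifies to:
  z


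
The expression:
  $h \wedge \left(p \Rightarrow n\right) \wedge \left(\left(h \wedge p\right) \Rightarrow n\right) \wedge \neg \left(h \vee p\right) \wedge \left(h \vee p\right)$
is never true.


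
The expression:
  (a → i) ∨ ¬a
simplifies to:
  i ∨ ¬a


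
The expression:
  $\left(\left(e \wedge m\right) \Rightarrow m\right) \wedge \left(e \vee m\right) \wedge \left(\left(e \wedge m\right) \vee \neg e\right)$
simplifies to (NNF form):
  $m$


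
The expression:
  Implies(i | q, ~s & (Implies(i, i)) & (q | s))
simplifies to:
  (q & ~s) | (~i & ~q)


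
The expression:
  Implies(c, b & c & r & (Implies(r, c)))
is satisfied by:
  {b: True, r: True, c: False}
  {b: True, r: False, c: False}
  {r: True, b: False, c: False}
  {b: False, r: False, c: False}
  {b: True, c: True, r: True}


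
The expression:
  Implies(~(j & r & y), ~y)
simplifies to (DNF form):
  ~y | (j & r)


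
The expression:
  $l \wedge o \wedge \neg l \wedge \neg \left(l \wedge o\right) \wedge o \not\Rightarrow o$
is never true.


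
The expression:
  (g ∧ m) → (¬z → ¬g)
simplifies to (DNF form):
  z ∨ ¬g ∨ ¬m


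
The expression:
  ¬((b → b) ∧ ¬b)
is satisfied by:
  {b: True}


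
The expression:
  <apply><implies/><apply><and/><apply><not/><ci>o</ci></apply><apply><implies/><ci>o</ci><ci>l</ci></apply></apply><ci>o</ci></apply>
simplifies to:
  <ci>o</ci>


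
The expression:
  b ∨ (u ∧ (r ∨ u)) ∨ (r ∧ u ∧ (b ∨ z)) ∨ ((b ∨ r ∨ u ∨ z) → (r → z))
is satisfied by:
  {b: True, z: True, u: True, r: False}
  {b: True, z: True, u: False, r: False}
  {b: True, u: True, z: False, r: False}
  {b: True, u: False, z: False, r: False}
  {z: True, u: True, b: False, r: False}
  {z: True, u: False, b: False, r: False}
  {u: True, b: False, z: False, r: False}
  {u: False, b: False, z: False, r: False}
  {r: True, b: True, z: True, u: True}
  {r: True, b: True, z: True, u: False}
  {r: True, b: True, u: True, z: False}
  {r: True, b: True, u: False, z: False}
  {r: True, z: True, u: True, b: False}
  {r: True, z: True, u: False, b: False}
  {r: True, u: True, z: False, b: False}


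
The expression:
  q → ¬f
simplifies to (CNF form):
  ¬f ∨ ¬q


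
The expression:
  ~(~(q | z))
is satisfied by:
  {q: True, z: True}
  {q: True, z: False}
  {z: True, q: False}


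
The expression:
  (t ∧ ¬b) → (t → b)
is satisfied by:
  {b: True, t: False}
  {t: False, b: False}
  {t: True, b: True}


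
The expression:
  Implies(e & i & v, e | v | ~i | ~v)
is always true.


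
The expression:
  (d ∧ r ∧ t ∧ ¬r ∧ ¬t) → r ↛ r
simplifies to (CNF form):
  True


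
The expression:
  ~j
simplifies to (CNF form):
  ~j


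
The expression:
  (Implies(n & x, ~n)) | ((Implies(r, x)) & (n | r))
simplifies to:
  True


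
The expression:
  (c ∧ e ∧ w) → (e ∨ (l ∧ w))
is always true.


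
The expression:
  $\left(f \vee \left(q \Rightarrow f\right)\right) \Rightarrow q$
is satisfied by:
  {q: True}


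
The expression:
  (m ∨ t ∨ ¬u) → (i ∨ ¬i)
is always true.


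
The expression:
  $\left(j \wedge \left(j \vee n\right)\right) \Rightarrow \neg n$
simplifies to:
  $\neg j \vee \neg n$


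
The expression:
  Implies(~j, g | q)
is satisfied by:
  {q: True, g: True, j: True}
  {q: True, g: True, j: False}
  {q: True, j: True, g: False}
  {q: True, j: False, g: False}
  {g: True, j: True, q: False}
  {g: True, j: False, q: False}
  {j: True, g: False, q: False}


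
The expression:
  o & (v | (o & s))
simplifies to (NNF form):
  o & (s | v)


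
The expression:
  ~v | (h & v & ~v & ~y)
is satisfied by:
  {v: False}


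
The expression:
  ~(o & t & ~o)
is always true.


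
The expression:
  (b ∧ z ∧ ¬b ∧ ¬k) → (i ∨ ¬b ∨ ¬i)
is always true.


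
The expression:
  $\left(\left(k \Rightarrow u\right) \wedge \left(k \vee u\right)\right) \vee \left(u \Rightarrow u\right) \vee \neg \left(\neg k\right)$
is always true.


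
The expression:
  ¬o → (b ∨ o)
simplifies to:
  b ∨ o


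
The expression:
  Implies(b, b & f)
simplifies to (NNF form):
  f | ~b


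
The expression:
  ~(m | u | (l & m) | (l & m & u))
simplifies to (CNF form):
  ~m & ~u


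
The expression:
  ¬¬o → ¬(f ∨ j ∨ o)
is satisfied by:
  {o: False}


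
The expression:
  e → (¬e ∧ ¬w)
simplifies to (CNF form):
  ¬e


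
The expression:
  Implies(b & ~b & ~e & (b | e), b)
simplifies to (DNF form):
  True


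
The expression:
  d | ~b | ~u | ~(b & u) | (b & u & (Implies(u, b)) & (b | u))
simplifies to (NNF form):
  True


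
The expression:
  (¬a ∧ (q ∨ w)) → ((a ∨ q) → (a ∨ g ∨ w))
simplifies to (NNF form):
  a ∨ g ∨ w ∨ ¬q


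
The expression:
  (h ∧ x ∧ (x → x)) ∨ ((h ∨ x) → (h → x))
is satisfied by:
  {x: True, h: False}
  {h: False, x: False}
  {h: True, x: True}


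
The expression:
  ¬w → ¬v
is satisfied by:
  {w: True, v: False}
  {v: False, w: False}
  {v: True, w: True}


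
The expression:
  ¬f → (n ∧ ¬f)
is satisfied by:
  {n: True, f: True}
  {n: True, f: False}
  {f: True, n: False}


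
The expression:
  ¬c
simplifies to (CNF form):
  ¬c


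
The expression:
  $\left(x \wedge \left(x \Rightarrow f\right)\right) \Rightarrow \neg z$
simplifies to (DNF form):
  $\neg f \vee \neg x \vee \neg z$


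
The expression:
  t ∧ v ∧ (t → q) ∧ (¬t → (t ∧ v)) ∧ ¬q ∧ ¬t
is never true.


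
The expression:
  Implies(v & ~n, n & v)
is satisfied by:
  {n: True, v: False}
  {v: False, n: False}
  {v: True, n: True}


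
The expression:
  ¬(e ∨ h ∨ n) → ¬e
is always true.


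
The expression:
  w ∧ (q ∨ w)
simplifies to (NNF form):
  w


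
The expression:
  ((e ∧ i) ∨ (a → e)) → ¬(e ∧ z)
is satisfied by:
  {e: False, z: False}
  {z: True, e: False}
  {e: True, z: False}


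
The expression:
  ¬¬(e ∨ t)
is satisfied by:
  {t: True, e: True}
  {t: True, e: False}
  {e: True, t: False}


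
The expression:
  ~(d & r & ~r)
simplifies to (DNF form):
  True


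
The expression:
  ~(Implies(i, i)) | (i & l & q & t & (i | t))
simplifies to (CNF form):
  i & l & q & t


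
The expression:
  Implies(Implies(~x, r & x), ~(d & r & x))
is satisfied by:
  {d: False, x: False, r: False}
  {r: True, d: False, x: False}
  {x: True, d: False, r: False}
  {r: True, x: True, d: False}
  {d: True, r: False, x: False}
  {r: True, d: True, x: False}
  {x: True, d: True, r: False}


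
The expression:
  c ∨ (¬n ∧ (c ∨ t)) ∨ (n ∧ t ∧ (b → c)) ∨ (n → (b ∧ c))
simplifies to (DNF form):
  c ∨ (t ∧ ¬b) ∨ ¬n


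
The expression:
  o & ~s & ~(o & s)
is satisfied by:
  {o: True, s: False}


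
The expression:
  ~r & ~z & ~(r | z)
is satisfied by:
  {r: False, z: False}


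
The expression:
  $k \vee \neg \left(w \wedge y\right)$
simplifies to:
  $k \vee \neg w \vee \neg y$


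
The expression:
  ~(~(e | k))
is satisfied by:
  {k: True, e: True}
  {k: True, e: False}
  {e: True, k: False}


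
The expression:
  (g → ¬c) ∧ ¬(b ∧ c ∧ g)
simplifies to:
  ¬c ∨ ¬g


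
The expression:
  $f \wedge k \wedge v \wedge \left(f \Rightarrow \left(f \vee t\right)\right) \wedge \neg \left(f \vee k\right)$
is never true.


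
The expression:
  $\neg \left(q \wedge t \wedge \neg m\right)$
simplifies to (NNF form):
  $m \vee \neg q \vee \neg t$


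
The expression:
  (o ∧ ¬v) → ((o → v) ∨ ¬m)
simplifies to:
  v ∨ ¬m ∨ ¬o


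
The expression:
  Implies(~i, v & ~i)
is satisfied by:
  {i: True, v: True}
  {i: True, v: False}
  {v: True, i: False}


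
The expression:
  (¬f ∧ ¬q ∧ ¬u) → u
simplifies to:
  f ∨ q ∨ u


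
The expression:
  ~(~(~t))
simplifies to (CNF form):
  ~t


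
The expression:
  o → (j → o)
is always true.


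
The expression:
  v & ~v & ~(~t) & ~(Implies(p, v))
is never true.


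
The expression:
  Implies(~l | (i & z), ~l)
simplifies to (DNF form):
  ~i | ~l | ~z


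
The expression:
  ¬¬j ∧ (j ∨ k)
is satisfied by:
  {j: True}


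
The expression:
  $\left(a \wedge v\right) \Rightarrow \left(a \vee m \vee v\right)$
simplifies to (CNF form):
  $\text{True}$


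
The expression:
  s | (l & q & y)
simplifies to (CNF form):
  (l | s) & (q | s) & (s | y)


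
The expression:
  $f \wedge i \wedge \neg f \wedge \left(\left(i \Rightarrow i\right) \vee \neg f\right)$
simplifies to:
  $\text{False}$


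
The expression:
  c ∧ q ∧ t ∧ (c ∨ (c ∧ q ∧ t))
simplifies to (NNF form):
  c ∧ q ∧ t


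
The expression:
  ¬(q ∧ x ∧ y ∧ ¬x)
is always true.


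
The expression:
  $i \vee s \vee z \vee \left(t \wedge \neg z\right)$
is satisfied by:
  {i: True, t: True, z: True, s: True}
  {i: True, t: True, z: True, s: False}
  {i: True, t: True, s: True, z: False}
  {i: True, t: True, s: False, z: False}
  {i: True, z: True, s: True, t: False}
  {i: True, z: True, s: False, t: False}
  {i: True, z: False, s: True, t: False}
  {i: True, z: False, s: False, t: False}
  {t: True, z: True, s: True, i: False}
  {t: True, z: True, s: False, i: False}
  {t: True, s: True, z: False, i: False}
  {t: True, s: False, z: False, i: False}
  {z: True, s: True, t: False, i: False}
  {z: True, t: False, s: False, i: False}
  {s: True, t: False, z: False, i: False}


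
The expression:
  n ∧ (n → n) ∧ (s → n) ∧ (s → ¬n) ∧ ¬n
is never true.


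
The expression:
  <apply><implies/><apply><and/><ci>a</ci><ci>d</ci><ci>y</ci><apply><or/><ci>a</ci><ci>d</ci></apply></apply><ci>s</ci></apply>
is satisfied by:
  {s: True, y: False, d: False, a: False}
  {s: False, y: False, d: False, a: False}
  {a: True, s: True, y: False, d: False}
  {a: True, s: False, y: False, d: False}
  {d: True, s: True, y: False, a: False}
  {d: True, s: False, y: False, a: False}
  {a: True, d: True, s: True, y: False}
  {a: True, d: True, s: False, y: False}
  {y: True, s: True, a: False, d: False}
  {y: True, s: False, a: False, d: False}
  {a: True, y: True, s: True, d: False}
  {a: True, y: True, s: False, d: False}
  {d: True, y: True, s: True, a: False}
  {d: True, y: True, s: False, a: False}
  {d: True, y: True, a: True, s: True}


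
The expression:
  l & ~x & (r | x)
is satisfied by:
  {r: True, l: True, x: False}


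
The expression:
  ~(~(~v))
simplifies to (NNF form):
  ~v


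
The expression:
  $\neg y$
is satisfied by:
  {y: False}


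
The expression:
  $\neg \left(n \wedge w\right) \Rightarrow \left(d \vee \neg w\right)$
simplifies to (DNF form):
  $d \vee n \vee \neg w$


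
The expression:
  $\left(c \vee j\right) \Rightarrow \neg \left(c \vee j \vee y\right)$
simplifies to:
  $\neg c \wedge \neg j$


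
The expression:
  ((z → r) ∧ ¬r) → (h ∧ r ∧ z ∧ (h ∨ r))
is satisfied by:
  {r: True, z: True}
  {r: True, z: False}
  {z: True, r: False}


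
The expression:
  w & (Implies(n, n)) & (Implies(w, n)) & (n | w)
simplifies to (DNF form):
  n & w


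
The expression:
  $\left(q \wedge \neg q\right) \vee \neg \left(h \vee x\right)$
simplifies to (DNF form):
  $\neg h \wedge \neg x$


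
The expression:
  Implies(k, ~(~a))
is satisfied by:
  {a: True, k: False}
  {k: False, a: False}
  {k: True, a: True}


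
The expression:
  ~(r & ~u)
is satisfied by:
  {u: True, r: False}
  {r: False, u: False}
  {r: True, u: True}


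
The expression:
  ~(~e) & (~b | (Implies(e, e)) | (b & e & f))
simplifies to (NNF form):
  e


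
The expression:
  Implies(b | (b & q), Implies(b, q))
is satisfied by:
  {q: True, b: False}
  {b: False, q: False}
  {b: True, q: True}


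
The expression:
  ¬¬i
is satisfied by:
  {i: True}


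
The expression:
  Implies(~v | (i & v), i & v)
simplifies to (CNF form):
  v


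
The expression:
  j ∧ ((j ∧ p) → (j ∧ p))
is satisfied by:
  {j: True}


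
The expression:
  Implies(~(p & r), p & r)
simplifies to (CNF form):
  p & r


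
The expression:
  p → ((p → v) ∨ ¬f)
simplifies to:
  v ∨ ¬f ∨ ¬p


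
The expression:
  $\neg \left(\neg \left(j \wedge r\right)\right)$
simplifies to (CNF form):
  $j \wedge r$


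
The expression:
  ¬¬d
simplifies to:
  d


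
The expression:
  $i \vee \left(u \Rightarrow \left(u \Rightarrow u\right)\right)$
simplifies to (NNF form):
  $\text{True}$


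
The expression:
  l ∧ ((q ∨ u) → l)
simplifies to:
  l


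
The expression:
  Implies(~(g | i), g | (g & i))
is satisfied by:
  {i: True, g: True}
  {i: True, g: False}
  {g: True, i: False}


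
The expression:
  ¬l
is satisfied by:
  {l: False}


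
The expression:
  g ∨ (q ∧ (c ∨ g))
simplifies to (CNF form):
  (c ∨ g) ∧ (g ∨ q)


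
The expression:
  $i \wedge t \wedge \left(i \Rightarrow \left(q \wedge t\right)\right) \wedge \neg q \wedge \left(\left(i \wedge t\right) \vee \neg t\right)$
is never true.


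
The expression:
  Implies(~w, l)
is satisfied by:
  {l: True, w: True}
  {l: True, w: False}
  {w: True, l: False}


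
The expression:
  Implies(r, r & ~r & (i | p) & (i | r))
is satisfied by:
  {r: False}


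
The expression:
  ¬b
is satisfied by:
  {b: False}


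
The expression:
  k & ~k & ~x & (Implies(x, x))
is never true.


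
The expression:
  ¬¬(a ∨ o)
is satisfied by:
  {a: True, o: True}
  {a: True, o: False}
  {o: True, a: False}


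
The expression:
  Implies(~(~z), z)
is always true.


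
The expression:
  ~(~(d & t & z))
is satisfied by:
  {t: True, z: True, d: True}


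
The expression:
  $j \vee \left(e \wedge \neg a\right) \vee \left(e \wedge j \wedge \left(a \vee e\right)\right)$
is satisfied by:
  {e: True, j: True, a: False}
  {j: True, a: False, e: False}
  {e: True, j: True, a: True}
  {j: True, a: True, e: False}
  {e: True, a: False, j: False}


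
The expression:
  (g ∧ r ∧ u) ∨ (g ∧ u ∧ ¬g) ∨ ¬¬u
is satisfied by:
  {u: True}


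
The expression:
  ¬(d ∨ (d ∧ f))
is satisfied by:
  {d: False}


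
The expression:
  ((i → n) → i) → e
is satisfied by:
  {e: True, i: False}
  {i: False, e: False}
  {i: True, e: True}


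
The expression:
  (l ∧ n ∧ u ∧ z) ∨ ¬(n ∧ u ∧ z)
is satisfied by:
  {l: True, u: False, z: False, n: False}
  {n: False, u: False, l: False, z: False}
  {n: True, l: True, u: False, z: False}
  {n: True, u: False, l: False, z: False}
  {z: True, l: True, n: False, u: False}
  {z: True, n: False, u: False, l: False}
  {z: True, n: True, l: True, u: False}
  {z: True, n: True, u: False, l: False}
  {l: True, u: True, z: False, n: False}
  {u: True, z: False, l: False, n: False}
  {n: True, u: True, l: True, z: False}
  {n: True, u: True, z: False, l: False}
  {l: True, u: True, z: True, n: False}
  {u: True, z: True, n: False, l: False}
  {n: True, u: True, z: True, l: True}


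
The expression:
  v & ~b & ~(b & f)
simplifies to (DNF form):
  v & ~b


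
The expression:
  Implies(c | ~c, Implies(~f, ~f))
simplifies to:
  True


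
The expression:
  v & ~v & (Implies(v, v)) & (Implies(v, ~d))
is never true.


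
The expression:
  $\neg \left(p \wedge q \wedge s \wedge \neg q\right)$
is always true.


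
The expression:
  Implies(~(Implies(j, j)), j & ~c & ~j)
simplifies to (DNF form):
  True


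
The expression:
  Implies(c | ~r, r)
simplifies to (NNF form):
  r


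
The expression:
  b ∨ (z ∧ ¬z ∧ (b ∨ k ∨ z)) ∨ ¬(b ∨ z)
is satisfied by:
  {b: True, z: False}
  {z: False, b: False}
  {z: True, b: True}


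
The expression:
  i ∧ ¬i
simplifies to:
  False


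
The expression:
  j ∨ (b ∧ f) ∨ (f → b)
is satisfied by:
  {b: True, j: True, f: False}
  {b: True, j: False, f: False}
  {j: True, b: False, f: False}
  {b: False, j: False, f: False}
  {f: True, b: True, j: True}
  {f: True, b: True, j: False}
  {f: True, j: True, b: False}


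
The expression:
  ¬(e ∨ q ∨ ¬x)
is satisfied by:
  {x: True, q: False, e: False}


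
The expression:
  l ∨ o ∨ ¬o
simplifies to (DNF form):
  True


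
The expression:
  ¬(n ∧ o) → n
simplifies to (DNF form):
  n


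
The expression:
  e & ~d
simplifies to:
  e & ~d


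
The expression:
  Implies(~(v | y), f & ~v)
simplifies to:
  f | v | y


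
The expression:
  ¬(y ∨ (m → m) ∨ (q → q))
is never true.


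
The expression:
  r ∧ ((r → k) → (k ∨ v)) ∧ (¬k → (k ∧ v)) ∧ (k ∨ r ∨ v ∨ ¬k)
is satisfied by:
  {r: True, k: True}


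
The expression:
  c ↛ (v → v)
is never true.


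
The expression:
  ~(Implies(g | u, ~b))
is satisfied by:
  {u: True, g: True, b: True}
  {u: True, b: True, g: False}
  {g: True, b: True, u: False}


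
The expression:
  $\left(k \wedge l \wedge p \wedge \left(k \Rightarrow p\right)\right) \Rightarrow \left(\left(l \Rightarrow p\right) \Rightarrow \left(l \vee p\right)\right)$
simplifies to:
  $\text{True}$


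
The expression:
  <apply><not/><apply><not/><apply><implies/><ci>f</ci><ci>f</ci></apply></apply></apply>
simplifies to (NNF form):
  <true/>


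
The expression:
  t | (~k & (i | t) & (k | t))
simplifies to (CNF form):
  t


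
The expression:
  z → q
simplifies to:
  q ∨ ¬z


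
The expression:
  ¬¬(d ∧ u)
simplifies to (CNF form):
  d ∧ u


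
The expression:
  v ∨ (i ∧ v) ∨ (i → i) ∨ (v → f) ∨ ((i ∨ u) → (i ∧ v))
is always true.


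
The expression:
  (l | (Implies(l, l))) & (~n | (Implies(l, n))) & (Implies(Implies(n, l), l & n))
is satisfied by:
  {n: True}


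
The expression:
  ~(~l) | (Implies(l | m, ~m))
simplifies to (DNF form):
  l | ~m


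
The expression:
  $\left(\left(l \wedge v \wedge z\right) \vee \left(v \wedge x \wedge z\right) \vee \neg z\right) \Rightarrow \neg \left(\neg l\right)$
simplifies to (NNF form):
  $l \vee \left(z \wedge \neg v\right) \vee \left(z \wedge \neg x\right)$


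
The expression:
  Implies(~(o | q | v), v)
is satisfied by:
  {q: True, v: True, o: True}
  {q: True, v: True, o: False}
  {q: True, o: True, v: False}
  {q: True, o: False, v: False}
  {v: True, o: True, q: False}
  {v: True, o: False, q: False}
  {o: True, v: False, q: False}


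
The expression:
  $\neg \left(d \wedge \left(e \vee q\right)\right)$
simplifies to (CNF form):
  $\left(\neg d \vee \neg e\right) \wedge \left(\neg d \vee \neg q\right)$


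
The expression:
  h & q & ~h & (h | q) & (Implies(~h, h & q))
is never true.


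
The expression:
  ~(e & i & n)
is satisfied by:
  {e: False, n: False, i: False}
  {i: True, e: False, n: False}
  {n: True, e: False, i: False}
  {i: True, n: True, e: False}
  {e: True, i: False, n: False}
  {i: True, e: True, n: False}
  {n: True, e: True, i: False}


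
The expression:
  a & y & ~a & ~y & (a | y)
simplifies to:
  False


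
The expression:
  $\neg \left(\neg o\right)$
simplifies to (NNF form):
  $o$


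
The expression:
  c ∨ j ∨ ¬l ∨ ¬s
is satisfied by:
  {j: True, c: True, l: False, s: False}
  {j: True, l: False, c: False, s: False}
  {c: True, j: False, l: False, s: False}
  {j: False, l: False, c: False, s: False}
  {s: True, j: True, c: True, l: False}
  {s: True, j: True, l: False, c: False}
  {s: True, c: True, j: False, l: False}
  {s: True, j: False, l: False, c: False}
  {j: True, l: True, c: True, s: False}
  {j: True, l: True, s: False, c: False}
  {l: True, c: True, s: False, j: False}
  {l: True, s: False, c: False, j: False}
  {j: True, l: True, s: True, c: True}
  {j: True, l: True, s: True, c: False}
  {l: True, s: True, c: True, j: False}


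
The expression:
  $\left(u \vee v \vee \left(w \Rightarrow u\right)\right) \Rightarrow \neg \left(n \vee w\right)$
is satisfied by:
  {u: False, v: False, w: False, n: False}
  {v: True, n: False, u: False, w: False}
  {u: True, n: False, v: False, w: False}
  {v: True, u: True, n: False, w: False}
  {w: True, n: False, u: False, v: False}
  {n: True, w: True, u: False, v: False}
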